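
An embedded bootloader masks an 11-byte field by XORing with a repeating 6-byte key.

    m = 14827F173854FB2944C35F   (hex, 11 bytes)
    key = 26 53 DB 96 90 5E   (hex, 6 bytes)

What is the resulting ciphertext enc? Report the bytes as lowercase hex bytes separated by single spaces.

The 6-byte key repeats, so the effective keystream is 26 53 db 96 90 5e 26 53 db 96 90.
byte 0: 14 xor 26 = 32
byte 1: 82 xor 53 = d1
byte 2: 7f xor db = a4
byte 3: 17 xor 96 = 81
byte 4: 38 xor 90 = a8
byte 5: 54 xor 5e = 0a
byte 6: fb xor 26 = dd
byte 7: 29 xor 53 = 7a
byte 8: 44 xor db = 9f
byte 9: c3 xor 96 = 55
byte 10: 5f xor 90 = cf

32 d1 a4 81 a8 0a dd 7a 9f 55 cf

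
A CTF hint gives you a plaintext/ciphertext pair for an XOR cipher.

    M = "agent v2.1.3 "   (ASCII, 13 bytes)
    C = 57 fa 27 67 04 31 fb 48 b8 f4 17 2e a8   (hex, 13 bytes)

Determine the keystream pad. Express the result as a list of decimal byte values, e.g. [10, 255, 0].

[54, 157, 66, 9, 112, 17, 141, 122, 150, 197, 57, 29, 136]

Since C = M ⊕ pad, XORing both sides with M gives pad = M ⊕ C.
61 ⊕ 57 = 36
67 ⊕ fa = 9d
65 ⊕ 27 = 42
6e ⊕ 67 = 09
74 ⊕ 04 = 70
20 ⊕ 31 = 11
76 ⊕ fb = 8d
32 ⊕ 48 = 7a
2e ⊕ b8 = 96
31 ⊕ f4 = c5
2e ⊕ 17 = 39
33 ⊕ 2e = 1d
20 ⊕ a8 = 88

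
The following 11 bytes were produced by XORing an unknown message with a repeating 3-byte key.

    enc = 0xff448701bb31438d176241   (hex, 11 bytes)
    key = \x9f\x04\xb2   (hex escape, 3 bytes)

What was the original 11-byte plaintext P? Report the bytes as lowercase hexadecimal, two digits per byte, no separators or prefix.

6040359ebf83dc89a5fd45

The 3-byte key repeats, so the effective keystream is 9f 04 b2 9f 04 b2 9f 04 b2 9f 04.
byte 0: ff XOR 9f = 60
byte 1: 44 XOR 04 = 40
byte 2: 87 XOR b2 = 35
byte 3: 01 XOR 9f = 9e
byte 4: bb XOR 04 = bf
byte 5: 31 XOR b2 = 83
byte 6: 43 XOR 9f = dc
byte 7: 8d XOR 04 = 89
byte 8: 17 XOR b2 = a5
byte 9: 62 XOR 9f = fd
byte 10: 41 XOR 04 = 45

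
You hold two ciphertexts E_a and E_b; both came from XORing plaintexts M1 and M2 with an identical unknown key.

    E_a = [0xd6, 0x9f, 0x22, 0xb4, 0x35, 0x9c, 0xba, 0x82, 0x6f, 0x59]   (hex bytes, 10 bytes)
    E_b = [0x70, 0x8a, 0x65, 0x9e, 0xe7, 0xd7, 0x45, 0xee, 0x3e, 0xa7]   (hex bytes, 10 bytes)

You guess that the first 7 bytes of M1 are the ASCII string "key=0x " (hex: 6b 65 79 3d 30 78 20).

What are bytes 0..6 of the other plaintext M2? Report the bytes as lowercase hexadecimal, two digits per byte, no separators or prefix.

cd703e17e233df

First, E_a ⊕ E_b = (M1 ⊕ K) ⊕ (M2 ⊕ K) = M1 ⊕ M2, so the key drops out. Then M2 = (M1 ⊕ M2) ⊕ M1 over the first 7 bytes.
byte 0: (d6 xor 70) xor 6b = a6 xor 6b = cd
byte 1: (9f xor 8a) xor 65 = 15 xor 65 = 70
byte 2: (22 xor 65) xor 79 = 47 xor 79 = 3e
byte 3: (b4 xor 9e) xor 3d = 2a xor 3d = 17
byte 4: (35 xor e7) xor 30 = d2 xor 30 = e2
byte 5: (9c xor d7) xor 78 = 4b xor 78 = 33
byte 6: (ba xor 45) xor 20 = ff xor 20 = df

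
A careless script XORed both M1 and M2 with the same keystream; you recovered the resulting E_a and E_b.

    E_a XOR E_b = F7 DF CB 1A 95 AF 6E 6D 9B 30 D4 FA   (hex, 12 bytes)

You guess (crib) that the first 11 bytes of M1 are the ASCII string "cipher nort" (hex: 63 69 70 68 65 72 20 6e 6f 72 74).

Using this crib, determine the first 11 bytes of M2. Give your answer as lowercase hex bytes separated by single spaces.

94 b6 bb 72 f0 dd 4e 03 f4 42 a0

Since E_a ⊕ E_b = M1 ⊕ M2, XORing with the guessed M1 bytes yields the corresponding M2 bytes: M2 = (E_a ⊕ E_b) ⊕ M1.
11110111 ⊕ 01100011 = 10010100
11011111 ⊕ 01101001 = 10110110
11001011 ⊕ 01110000 = 10111011
00011010 ⊕ 01101000 = 01110010
10010101 ⊕ 01100101 = 11110000
10101111 ⊕ 01110010 = 11011101
01101110 ⊕ 00100000 = 01001110
01101101 ⊕ 01101110 = 00000011
10011011 ⊕ 01101111 = 11110100
00110000 ⊕ 01110010 = 01000010
11010100 ⊕ 01110100 = 10100000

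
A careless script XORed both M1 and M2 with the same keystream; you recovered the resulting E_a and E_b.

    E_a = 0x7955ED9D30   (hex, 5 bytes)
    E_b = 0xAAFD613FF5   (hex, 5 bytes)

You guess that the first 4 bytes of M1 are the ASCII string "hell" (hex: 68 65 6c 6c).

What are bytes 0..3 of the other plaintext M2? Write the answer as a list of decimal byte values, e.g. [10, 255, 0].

[187, 205, 224, 206]

First, E_a ⊕ E_b = (M1 ⊕ K) ⊕ (M2 ⊕ K) = M1 ⊕ M2, so the key drops out. Then M2 = (M1 ⊕ M2) ⊕ M1 over the first 4 bytes.
byte 0: (79 ⊕ aa) ⊕ 68 = d3 ⊕ 68 = bb
byte 1: (55 ⊕ fd) ⊕ 65 = a8 ⊕ 65 = cd
byte 2: (ed ⊕ 61) ⊕ 6c = 8c ⊕ 6c = e0
byte 3: (9d ⊕ 3f) ⊕ 6c = a2 ⊕ 6c = ce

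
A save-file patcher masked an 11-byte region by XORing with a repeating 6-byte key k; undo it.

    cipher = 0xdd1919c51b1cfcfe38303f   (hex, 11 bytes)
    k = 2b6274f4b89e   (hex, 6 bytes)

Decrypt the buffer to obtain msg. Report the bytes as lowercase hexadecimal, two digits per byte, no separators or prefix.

The 6-byte key repeats, so the effective keystream is 2b 62 74 f4 b8 9e 2b 62 74 f4 b8.
byte 0: dd xor 2b = f6
byte 1: 19 xor 62 = 7b
byte 2: 19 xor 74 = 6d
byte 3: c5 xor f4 = 31
byte 4: 1b xor b8 = a3
byte 5: 1c xor 9e = 82
byte 6: fc xor 2b = d7
byte 7: fe xor 62 = 9c
byte 8: 38 xor 74 = 4c
byte 9: 30 xor f4 = c4
byte 10: 3f xor b8 = 87

f67b6d31a382d79c4cc487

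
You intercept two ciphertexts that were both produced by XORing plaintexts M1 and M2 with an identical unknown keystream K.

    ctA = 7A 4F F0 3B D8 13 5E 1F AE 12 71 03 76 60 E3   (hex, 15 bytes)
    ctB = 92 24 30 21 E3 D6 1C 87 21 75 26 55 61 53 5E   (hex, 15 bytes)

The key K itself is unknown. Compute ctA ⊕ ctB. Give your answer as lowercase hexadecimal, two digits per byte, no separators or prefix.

e86bc01a3bc542988f6757561733bd

ctA ⊕ ctB = (M1 ⊕ K) ⊕ (M2 ⊕ K) = M1 ⊕ M2 — the shared key cancels under XOR.
7a ^ 92 = e8
4f ^ 24 = 6b
f0 ^ 30 = c0
3b ^ 21 = 1a
d8 ^ e3 = 3b
13 ^ d6 = c5
5e ^ 1c = 42
1f ^ 87 = 98
ae ^ 21 = 8f
12 ^ 75 = 67
71 ^ 26 = 57
03 ^ 55 = 56
76 ^ 61 = 17
60 ^ 53 = 33
e3 ^ 5e = bd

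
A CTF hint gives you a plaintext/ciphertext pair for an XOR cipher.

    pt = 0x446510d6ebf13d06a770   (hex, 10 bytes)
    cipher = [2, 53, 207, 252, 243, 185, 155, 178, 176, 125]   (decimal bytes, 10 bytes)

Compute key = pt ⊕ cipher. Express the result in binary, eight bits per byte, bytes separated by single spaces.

01000110 01010000 11011111 00101010 00011000 01001000 10100110 10110100 00010111 00001101

Since cipher = pt ⊕ key, XORing both sides with pt gives key = pt ⊕ cipher.
44 ⊕ 02 = 46
65 ⊕ 35 = 50
10 ⊕ cf = df
d6 ⊕ fc = 2a
eb ⊕ f3 = 18
f1 ⊕ b9 = 48
3d ⊕ 9b = a6
06 ⊕ b2 = b4
a7 ⊕ b0 = 17
70 ⊕ 7d = 0d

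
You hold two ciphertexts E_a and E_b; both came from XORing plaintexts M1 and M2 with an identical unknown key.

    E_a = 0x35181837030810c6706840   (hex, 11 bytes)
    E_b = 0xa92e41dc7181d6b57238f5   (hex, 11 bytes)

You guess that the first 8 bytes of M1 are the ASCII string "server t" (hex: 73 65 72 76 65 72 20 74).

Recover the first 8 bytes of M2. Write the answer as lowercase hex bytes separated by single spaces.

First, E_a ⊕ E_b = (M1 ⊕ K) ⊕ (M2 ⊕ K) = M1 ⊕ M2, so the key drops out. Then M2 = (M1 ⊕ M2) ⊕ M1 over the first 8 bytes.
byte 0: (35 ^ a9) ^ 73 = 9c ^ 73 = ef
byte 1: (18 ^ 2e) ^ 65 = 36 ^ 65 = 53
byte 2: (18 ^ 41) ^ 72 = 59 ^ 72 = 2b
byte 3: (37 ^ dc) ^ 76 = eb ^ 76 = 9d
byte 4: (03 ^ 71) ^ 65 = 72 ^ 65 = 17
byte 5: (08 ^ 81) ^ 72 = 89 ^ 72 = fb
byte 6: (10 ^ d6) ^ 20 = c6 ^ 20 = e6
byte 7: (c6 ^ b5) ^ 74 = 73 ^ 74 = 07

ef 53 2b 9d 17 fb e6 07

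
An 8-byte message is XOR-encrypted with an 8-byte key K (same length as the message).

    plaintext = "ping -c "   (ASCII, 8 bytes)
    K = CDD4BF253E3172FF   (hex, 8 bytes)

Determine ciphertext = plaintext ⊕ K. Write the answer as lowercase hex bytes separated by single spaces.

bd bd d1 42 1e 1c 11 df

XOR is its own inverse, so applying the key byte-wise gives the result directly.
70 ⊕ cd = bd
69 ⊕ d4 = bd
6e ⊕ bf = d1
67 ⊕ 25 = 42
20 ⊕ 3e = 1e
2d ⊕ 31 = 1c
63 ⊕ 72 = 11
20 ⊕ ff = df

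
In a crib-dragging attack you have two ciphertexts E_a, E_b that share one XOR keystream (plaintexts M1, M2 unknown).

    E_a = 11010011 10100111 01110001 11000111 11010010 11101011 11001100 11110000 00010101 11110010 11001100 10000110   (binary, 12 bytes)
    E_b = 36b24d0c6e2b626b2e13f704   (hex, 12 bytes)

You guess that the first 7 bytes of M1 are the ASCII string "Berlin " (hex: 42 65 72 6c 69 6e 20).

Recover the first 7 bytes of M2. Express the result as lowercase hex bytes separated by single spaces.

a7 70 4e a7 d5 ae 8e

First, E_a ⊕ E_b = (M1 ⊕ K) ⊕ (M2 ⊕ K) = M1 ⊕ M2, so the key drops out. Then M2 = (M1 ⊕ M2) ⊕ M1 over the first 7 bytes.
byte 0: (d3 XOR 36) XOR 42 = e5 XOR 42 = a7
byte 1: (a7 XOR b2) XOR 65 = 15 XOR 65 = 70
byte 2: (71 XOR 4d) XOR 72 = 3c XOR 72 = 4e
byte 3: (c7 XOR 0c) XOR 6c = cb XOR 6c = a7
byte 4: (d2 XOR 6e) XOR 69 = bc XOR 69 = d5
byte 5: (eb XOR 2b) XOR 6e = c0 XOR 6e = ae
byte 6: (cc XOR 62) XOR 20 = ae XOR 20 = 8e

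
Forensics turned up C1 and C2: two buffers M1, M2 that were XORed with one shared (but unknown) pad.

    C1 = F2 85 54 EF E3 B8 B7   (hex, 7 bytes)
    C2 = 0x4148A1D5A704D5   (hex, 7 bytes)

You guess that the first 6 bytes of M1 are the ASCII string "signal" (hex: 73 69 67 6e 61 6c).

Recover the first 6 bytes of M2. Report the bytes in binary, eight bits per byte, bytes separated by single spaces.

First, C1 ⊕ C2 = (M1 ⊕ K) ⊕ (M2 ⊕ K) = M1 ⊕ M2, so the key drops out. Then M2 = (M1 ⊕ M2) ⊕ M1 over the first 6 bytes.
byte 0: (f2 ^ 41) ^ 73 = b3 ^ 73 = c0
byte 1: (85 ^ 48) ^ 69 = cd ^ 69 = a4
byte 2: (54 ^ a1) ^ 67 = f5 ^ 67 = 92
byte 3: (ef ^ d5) ^ 6e = 3a ^ 6e = 54
byte 4: (e3 ^ a7) ^ 61 = 44 ^ 61 = 25
byte 5: (b8 ^ 04) ^ 6c = bc ^ 6c = d0

11000000 10100100 10010010 01010100 00100101 11010000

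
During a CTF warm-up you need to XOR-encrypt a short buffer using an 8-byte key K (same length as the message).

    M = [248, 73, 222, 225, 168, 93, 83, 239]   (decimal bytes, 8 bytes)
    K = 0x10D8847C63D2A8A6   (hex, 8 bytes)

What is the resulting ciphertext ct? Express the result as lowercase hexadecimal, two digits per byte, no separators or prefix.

e8915a9dcb8ffb49

f8 XOR 10 = e8
49 XOR d8 = 91
de XOR 84 = 5a
e1 XOR 7c = 9d
a8 XOR 63 = cb
5d XOR d2 = 8f
53 XOR a8 = fb
ef XOR a6 = 49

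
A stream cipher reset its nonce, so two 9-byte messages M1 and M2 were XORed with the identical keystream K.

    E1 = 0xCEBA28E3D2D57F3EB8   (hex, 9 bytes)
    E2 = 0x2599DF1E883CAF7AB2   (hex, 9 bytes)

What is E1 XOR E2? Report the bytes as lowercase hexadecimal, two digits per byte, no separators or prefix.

eb23f7fd5ae9d0440a

E1 ⊕ E2 = (M1 ⊕ K) ⊕ (M2 ⊕ K) = M1 ⊕ M2 — the shared key cancels under XOR.
byte 0: ce XOR 25 = eb
byte 1: ba XOR 99 = 23
byte 2: 28 XOR df = f7
byte 3: e3 XOR 1e = fd
byte 4: d2 XOR 88 = 5a
byte 5: d5 XOR 3c = e9
byte 6: 7f XOR af = d0
byte 7: 3e XOR 7a = 44
byte 8: b8 XOR b2 = 0a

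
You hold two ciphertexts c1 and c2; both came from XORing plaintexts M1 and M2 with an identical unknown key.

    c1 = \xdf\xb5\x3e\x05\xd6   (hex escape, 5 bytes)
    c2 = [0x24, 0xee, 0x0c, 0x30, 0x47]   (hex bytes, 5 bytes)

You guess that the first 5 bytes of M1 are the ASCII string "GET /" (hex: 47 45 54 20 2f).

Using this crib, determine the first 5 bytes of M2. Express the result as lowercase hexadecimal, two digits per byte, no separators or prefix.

bc1e6615be

First, c1 ⊕ c2 = (M1 ⊕ K) ⊕ (M2 ⊕ K) = M1 ⊕ M2, so the key drops out. Then M2 = (M1 ⊕ M2) ⊕ M1 over the first 5 bytes.
byte 0: (df XOR 24) XOR 47 = fb XOR 47 = bc
byte 1: (b5 XOR ee) XOR 45 = 5b XOR 45 = 1e
byte 2: (3e XOR 0c) XOR 54 = 32 XOR 54 = 66
byte 3: (05 XOR 30) XOR 20 = 35 XOR 20 = 15
byte 4: (d6 XOR 47) XOR 2f = 91 XOR 2f = be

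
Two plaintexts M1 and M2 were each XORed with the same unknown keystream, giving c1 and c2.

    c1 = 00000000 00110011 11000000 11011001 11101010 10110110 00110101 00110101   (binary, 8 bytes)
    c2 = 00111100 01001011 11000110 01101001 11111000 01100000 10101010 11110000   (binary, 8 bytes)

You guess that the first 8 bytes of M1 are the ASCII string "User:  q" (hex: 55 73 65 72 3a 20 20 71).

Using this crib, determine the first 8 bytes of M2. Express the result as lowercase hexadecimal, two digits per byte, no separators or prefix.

First, c1 ⊕ c2 = (M1 ⊕ K) ⊕ (M2 ⊕ K) = M1 ⊕ M2, so the key drops out. Then M2 = (M1 ⊕ M2) ⊕ M1 over the first 8 bytes.
byte 0: (00 ^ 3c) ^ 55 = 3c ^ 55 = 69
byte 1: (33 ^ 4b) ^ 73 = 78 ^ 73 = 0b
byte 2: (c0 ^ c6) ^ 65 = 06 ^ 65 = 63
byte 3: (d9 ^ 69) ^ 72 = b0 ^ 72 = c2
byte 4: (ea ^ f8) ^ 3a = 12 ^ 3a = 28
byte 5: (b6 ^ 60) ^ 20 = d6 ^ 20 = f6
byte 6: (35 ^ aa) ^ 20 = 9f ^ 20 = bf
byte 7: (35 ^ f0) ^ 71 = c5 ^ 71 = b4

690b63c228f6bfb4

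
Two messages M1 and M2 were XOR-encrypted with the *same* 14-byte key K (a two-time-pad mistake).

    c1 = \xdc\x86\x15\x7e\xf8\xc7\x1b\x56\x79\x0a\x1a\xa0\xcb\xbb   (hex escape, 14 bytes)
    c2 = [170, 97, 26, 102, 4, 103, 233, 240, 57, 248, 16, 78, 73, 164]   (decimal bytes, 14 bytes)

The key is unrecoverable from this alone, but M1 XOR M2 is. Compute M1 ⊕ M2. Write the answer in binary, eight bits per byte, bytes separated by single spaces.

01110110 11100111 00001111 00011000 11111100 10100000 11110010 10100110 01000000 11110010 00001010 11101110 10000010 00011111

c1 ⊕ c2 = (M1 ⊕ K) ⊕ (M2 ⊕ K) = M1 ⊕ M2 — the shared key cancels under XOR.
dc xor aa = 76
86 xor 61 = e7
15 xor 1a = 0f
7e xor 66 = 18
f8 xor 04 = fc
c7 xor 67 = a0
1b xor e9 = f2
56 xor f0 = a6
79 xor 39 = 40
0a xor f8 = f2
1a xor 10 = 0a
a0 xor 4e = ee
cb xor 49 = 82
bb xor a4 = 1f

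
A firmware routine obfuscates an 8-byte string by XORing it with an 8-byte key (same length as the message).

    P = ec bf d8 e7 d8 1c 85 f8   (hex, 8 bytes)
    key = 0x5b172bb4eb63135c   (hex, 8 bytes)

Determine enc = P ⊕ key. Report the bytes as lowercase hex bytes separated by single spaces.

ec ^ 5b = b7
bf ^ 17 = a8
d8 ^ 2b = f3
e7 ^ b4 = 53
d8 ^ eb = 33
1c ^ 63 = 7f
85 ^ 13 = 96
f8 ^ 5c = a4

b7 a8 f3 53 33 7f 96 a4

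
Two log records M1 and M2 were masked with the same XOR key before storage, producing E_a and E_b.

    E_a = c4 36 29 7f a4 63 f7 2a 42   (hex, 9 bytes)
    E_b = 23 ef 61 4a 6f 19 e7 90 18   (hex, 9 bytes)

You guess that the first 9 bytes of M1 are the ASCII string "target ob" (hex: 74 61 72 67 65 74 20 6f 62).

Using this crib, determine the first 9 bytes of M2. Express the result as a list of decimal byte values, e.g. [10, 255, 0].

First, E_a ⊕ E_b = (M1 ⊕ K) ⊕ (M2 ⊕ K) = M1 ⊕ M2, so the key drops out. Then M2 = (M1 ⊕ M2) ⊕ M1 over the first 9 bytes.
byte 0: (c4 xor 23) xor 74 = e7 xor 74 = 93
byte 1: (36 xor ef) xor 61 = d9 xor 61 = b8
byte 2: (29 xor 61) xor 72 = 48 xor 72 = 3a
byte 3: (7f xor 4a) xor 67 = 35 xor 67 = 52
byte 4: (a4 xor 6f) xor 65 = cb xor 65 = ae
byte 5: (63 xor 19) xor 74 = 7a xor 74 = 0e
byte 6: (f7 xor e7) xor 20 = 10 xor 20 = 30
byte 7: (2a xor 90) xor 6f = ba xor 6f = d5
byte 8: (42 xor 18) xor 62 = 5a xor 62 = 38

[147, 184, 58, 82, 174, 14, 48, 213, 56]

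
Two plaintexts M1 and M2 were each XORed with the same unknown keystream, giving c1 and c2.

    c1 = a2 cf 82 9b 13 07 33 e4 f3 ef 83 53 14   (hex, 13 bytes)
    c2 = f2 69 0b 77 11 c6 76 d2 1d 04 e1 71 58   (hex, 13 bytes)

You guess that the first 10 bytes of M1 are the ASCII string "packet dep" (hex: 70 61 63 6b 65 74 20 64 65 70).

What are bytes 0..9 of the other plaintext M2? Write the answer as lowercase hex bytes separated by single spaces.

20 c7 ea 87 67 b5 65 52 8b 9b

First, c1 ⊕ c2 = (M1 ⊕ K) ⊕ (M2 ⊕ K) = M1 ⊕ M2, so the key drops out. Then M2 = (M1 ⊕ M2) ⊕ M1 over the first 10 bytes.
byte 0: (a2 xor f2) xor 70 = 50 xor 70 = 20
byte 1: (cf xor 69) xor 61 = a6 xor 61 = c7
byte 2: (82 xor 0b) xor 63 = 89 xor 63 = ea
byte 3: (9b xor 77) xor 6b = ec xor 6b = 87
byte 4: (13 xor 11) xor 65 = 02 xor 65 = 67
byte 5: (07 xor c6) xor 74 = c1 xor 74 = b5
byte 6: (33 xor 76) xor 20 = 45 xor 20 = 65
byte 7: (e4 xor d2) xor 64 = 36 xor 64 = 52
byte 8: (f3 xor 1d) xor 65 = ee xor 65 = 8b
byte 9: (ef xor 04) xor 70 = eb xor 70 = 9b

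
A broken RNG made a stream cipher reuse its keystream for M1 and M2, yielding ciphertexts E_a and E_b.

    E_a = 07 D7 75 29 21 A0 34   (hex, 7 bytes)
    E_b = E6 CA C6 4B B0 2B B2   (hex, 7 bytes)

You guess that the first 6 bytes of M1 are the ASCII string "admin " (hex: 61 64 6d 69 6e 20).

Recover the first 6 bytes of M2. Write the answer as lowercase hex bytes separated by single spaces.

80 79 de 0b ff ab

First, E_a ⊕ E_b = (M1 ⊕ K) ⊕ (M2 ⊕ K) = M1 ⊕ M2, so the key drops out. Then M2 = (M1 ⊕ M2) ⊕ M1 over the first 6 bytes.
byte 0: (07 ^ e6) ^ 61 = e1 ^ 61 = 80
byte 1: (d7 ^ ca) ^ 64 = 1d ^ 64 = 79
byte 2: (75 ^ c6) ^ 6d = b3 ^ 6d = de
byte 3: (29 ^ 4b) ^ 69 = 62 ^ 69 = 0b
byte 4: (21 ^ b0) ^ 6e = 91 ^ 6e = ff
byte 5: (a0 ^ 2b) ^ 20 = 8b ^ 20 = ab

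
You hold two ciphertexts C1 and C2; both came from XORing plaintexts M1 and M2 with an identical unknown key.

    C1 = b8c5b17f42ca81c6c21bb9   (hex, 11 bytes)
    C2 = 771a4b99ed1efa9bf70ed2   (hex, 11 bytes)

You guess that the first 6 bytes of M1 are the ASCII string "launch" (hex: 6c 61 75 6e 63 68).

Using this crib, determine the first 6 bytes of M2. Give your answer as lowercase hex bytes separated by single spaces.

a3 be 8f 88 cc bc

First, C1 ⊕ C2 = (M1 ⊕ K) ⊕ (M2 ⊕ K) = M1 ⊕ M2, so the key drops out. Then M2 = (M1 ⊕ M2) ⊕ M1 over the first 6 bytes.
byte 0: (b8 ^ 77) ^ 6c = cf ^ 6c = a3
byte 1: (c5 ^ 1a) ^ 61 = df ^ 61 = be
byte 2: (b1 ^ 4b) ^ 75 = fa ^ 75 = 8f
byte 3: (7f ^ 99) ^ 6e = e6 ^ 6e = 88
byte 4: (42 ^ ed) ^ 63 = af ^ 63 = cc
byte 5: (ca ^ 1e) ^ 68 = d4 ^ 68 = bc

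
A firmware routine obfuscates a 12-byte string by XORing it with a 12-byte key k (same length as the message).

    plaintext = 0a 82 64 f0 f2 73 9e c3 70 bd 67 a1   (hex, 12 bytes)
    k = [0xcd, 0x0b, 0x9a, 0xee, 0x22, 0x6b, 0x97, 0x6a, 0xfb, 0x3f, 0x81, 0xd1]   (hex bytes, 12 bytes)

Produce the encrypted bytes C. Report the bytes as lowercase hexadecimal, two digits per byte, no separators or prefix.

XOR is its own inverse, so applying the key byte-wise gives the result directly.
0a XOR cd = c7
82 XOR 0b = 89
64 XOR 9a = fe
f0 XOR ee = 1e
f2 XOR 22 = d0
73 XOR 6b = 18
9e XOR 97 = 09
c3 XOR 6a = a9
70 XOR fb = 8b
bd XOR 3f = 82
67 XOR 81 = e6
a1 XOR d1 = 70

c789fe1ed01809a98b82e670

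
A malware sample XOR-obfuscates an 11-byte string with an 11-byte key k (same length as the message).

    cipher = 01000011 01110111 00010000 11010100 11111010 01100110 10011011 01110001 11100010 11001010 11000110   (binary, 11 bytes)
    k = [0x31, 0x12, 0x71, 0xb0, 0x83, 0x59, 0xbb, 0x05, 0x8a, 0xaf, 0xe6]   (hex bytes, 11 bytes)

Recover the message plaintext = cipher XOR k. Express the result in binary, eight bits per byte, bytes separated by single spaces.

01110010 01100101 01100001 01100100 01111001 00111111 00100000 01110100 01101000 01100101 00100000

XOR is its own inverse, so applying the key byte-wise gives the result directly.
byte 0: 43 xor 31 = 72
byte 1: 77 xor 12 = 65
byte 2: 10 xor 71 = 61
byte 3: d4 xor b0 = 64
byte 4: fa xor 83 = 79
byte 5: 66 xor 59 = 3f
byte 6: 9b xor bb = 20
byte 7: 71 xor 05 = 74
byte 8: e2 xor 8a = 68
byte 9: ca xor af = 65
byte 10: c6 xor e6 = 20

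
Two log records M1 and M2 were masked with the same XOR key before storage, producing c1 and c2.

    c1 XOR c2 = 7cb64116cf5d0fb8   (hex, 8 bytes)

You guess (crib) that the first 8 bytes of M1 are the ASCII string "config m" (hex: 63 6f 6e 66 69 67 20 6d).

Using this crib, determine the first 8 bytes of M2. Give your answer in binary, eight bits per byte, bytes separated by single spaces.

00011111 11011001 00101111 01110000 10100110 00111010 00101111 11010101

Since c1 ⊕ c2 = M1 ⊕ M2, XORing with the guessed M1 bytes yields the corresponding M2 bytes: M2 = (c1 ⊕ c2) ⊕ M1.
7c ^ 63 = 1f
b6 ^ 6f = d9
41 ^ 6e = 2f
16 ^ 66 = 70
cf ^ 69 = a6
5d ^ 67 = 3a
0f ^ 20 = 2f
b8 ^ 6d = d5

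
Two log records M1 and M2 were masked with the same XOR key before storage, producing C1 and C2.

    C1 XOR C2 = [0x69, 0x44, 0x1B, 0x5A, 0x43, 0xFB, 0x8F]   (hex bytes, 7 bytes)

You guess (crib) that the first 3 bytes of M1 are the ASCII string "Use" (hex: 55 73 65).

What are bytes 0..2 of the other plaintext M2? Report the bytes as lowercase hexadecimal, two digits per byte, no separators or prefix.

3c377e

Since C1 ⊕ C2 = M1 ⊕ M2, XORing with the guessed M1 bytes yields the corresponding M2 bytes: M2 = (C1 ⊕ C2) ⊕ M1.
01101001 ⊕ 01010101 = 00111100
01000100 ⊕ 01110011 = 00110111
00011011 ⊕ 01100101 = 01111110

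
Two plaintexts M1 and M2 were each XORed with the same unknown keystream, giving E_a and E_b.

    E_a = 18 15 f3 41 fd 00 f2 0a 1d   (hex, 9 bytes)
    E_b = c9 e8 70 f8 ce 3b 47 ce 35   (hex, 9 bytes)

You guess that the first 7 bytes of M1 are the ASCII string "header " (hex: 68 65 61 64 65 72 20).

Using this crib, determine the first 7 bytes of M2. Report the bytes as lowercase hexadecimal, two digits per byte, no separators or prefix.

b998e2dd564995

First, E_a ⊕ E_b = (M1 ⊕ K) ⊕ (M2 ⊕ K) = M1 ⊕ M2, so the key drops out. Then M2 = (M1 ⊕ M2) ⊕ M1 over the first 7 bytes.
byte 0: (18 XOR c9) XOR 68 = d1 XOR 68 = b9
byte 1: (15 XOR e8) XOR 65 = fd XOR 65 = 98
byte 2: (f3 XOR 70) XOR 61 = 83 XOR 61 = e2
byte 3: (41 XOR f8) XOR 64 = b9 XOR 64 = dd
byte 4: (fd XOR ce) XOR 65 = 33 XOR 65 = 56
byte 5: (00 XOR 3b) XOR 72 = 3b XOR 72 = 49
byte 6: (f2 XOR 47) XOR 20 = b5 XOR 20 = 95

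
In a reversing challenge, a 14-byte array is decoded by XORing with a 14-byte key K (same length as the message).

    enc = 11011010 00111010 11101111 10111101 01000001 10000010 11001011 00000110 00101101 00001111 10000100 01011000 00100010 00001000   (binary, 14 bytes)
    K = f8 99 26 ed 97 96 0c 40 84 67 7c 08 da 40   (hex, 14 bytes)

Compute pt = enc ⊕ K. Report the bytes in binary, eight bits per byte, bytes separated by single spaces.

00100010 10100011 11001001 01010000 11010110 00010100 11000111 01000110 10101001 01101000 11111000 01010000 11111000 01001000

XOR is its own inverse, so applying the key byte-wise gives the result directly.
da XOR f8 = 22
3a XOR 99 = a3
ef XOR 26 = c9
bd XOR ed = 50
41 XOR 97 = d6
82 XOR 96 = 14
cb XOR 0c = c7
06 XOR 40 = 46
2d XOR 84 = a9
0f XOR 67 = 68
84 XOR 7c = f8
58 XOR 08 = 50
22 XOR da = f8
08 XOR 40 = 48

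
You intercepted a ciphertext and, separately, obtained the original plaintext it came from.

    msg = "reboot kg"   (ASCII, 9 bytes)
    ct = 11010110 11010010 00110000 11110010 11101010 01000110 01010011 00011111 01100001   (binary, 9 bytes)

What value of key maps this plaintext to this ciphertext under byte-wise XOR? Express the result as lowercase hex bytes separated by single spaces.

Since ct = msg ⊕ key, XORing both sides with msg gives key = msg ⊕ ct.
01110010 xor 11010110 = 10100100
01100101 xor 11010010 = 10110111
01100010 xor 00110000 = 01010010
01101111 xor 11110010 = 10011101
01101111 xor 11101010 = 10000101
01110100 xor 01000110 = 00110010
00100000 xor 01010011 = 01110011
01101011 xor 00011111 = 01110100
01100111 xor 01100001 = 00000110

a4 b7 52 9d 85 32 73 74 06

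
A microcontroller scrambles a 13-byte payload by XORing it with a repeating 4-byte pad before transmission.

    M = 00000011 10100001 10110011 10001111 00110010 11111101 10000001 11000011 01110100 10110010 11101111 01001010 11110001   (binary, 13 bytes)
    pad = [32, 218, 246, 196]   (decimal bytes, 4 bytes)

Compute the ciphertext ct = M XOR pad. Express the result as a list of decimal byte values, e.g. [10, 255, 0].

The 4-byte key repeats, so the effective keystream is 20 da f6 c4 20 da f6 c4 20 da f6 c4 20.
byte 0: 03 ⊕ 20 = 23
byte 1: a1 ⊕ da = 7b
byte 2: b3 ⊕ f6 = 45
byte 3: 8f ⊕ c4 = 4b
byte 4: 32 ⊕ 20 = 12
byte 5: fd ⊕ da = 27
byte 6: 81 ⊕ f6 = 77
byte 7: c3 ⊕ c4 = 07
byte 8: 74 ⊕ 20 = 54
byte 9: b2 ⊕ da = 68
byte 10: ef ⊕ f6 = 19
byte 11: 4a ⊕ c4 = 8e
byte 12: f1 ⊕ 20 = d1

[35, 123, 69, 75, 18, 39, 119, 7, 84, 104, 25, 142, 209]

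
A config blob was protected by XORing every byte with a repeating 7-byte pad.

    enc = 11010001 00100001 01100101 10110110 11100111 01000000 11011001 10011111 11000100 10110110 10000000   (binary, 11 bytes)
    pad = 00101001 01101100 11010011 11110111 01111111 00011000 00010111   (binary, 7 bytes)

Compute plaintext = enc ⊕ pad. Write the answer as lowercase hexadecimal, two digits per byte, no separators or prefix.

f84db6419858ceb6a86577

The 7-byte key repeats, so the effective keystream is 29 6c d3 f7 7f 18 17 29 6c d3 f7.
byte 0: d1 ⊕ 29 = f8
byte 1: 21 ⊕ 6c = 4d
byte 2: 65 ⊕ d3 = b6
byte 3: b6 ⊕ f7 = 41
byte 4: e7 ⊕ 7f = 98
byte 5: 40 ⊕ 18 = 58
byte 6: d9 ⊕ 17 = ce
byte 7: 9f ⊕ 29 = b6
byte 8: c4 ⊕ 6c = a8
byte 9: b6 ⊕ d3 = 65
byte 10: 80 ⊕ f7 = 77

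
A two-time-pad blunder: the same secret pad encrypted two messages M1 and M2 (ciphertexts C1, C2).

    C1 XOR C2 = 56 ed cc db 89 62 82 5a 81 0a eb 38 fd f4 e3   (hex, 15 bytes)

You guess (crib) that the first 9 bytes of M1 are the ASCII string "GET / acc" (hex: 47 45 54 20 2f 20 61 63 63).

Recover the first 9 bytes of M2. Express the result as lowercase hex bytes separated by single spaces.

11 a8 98 fb a6 42 e3 39 e2

Since C1 ⊕ C2 = M1 ⊕ M2, XORing with the guessed M1 bytes yields the corresponding M2 bytes: M2 = (C1 ⊕ C2) ⊕ M1.
56 XOR 47 = 11
ed XOR 45 = a8
cc XOR 54 = 98
db XOR 20 = fb
89 XOR 2f = a6
62 XOR 20 = 42
82 XOR 61 = e3
5a XOR 63 = 39
81 XOR 63 = e2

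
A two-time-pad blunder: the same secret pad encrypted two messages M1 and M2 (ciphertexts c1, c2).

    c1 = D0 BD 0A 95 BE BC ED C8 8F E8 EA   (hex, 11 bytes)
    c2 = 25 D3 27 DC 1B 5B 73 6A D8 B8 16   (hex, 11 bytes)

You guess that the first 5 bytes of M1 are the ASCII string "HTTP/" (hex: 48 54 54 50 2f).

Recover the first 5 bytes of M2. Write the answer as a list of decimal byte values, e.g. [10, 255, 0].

[189, 58, 121, 25, 138]

First, c1 ⊕ c2 = (M1 ⊕ K) ⊕ (M2 ⊕ K) = M1 ⊕ M2, so the key drops out. Then M2 = (M1 ⊕ M2) ⊕ M1 over the first 5 bytes.
byte 0: (d0 xor 25) xor 48 = f5 xor 48 = bd
byte 1: (bd xor d3) xor 54 = 6e xor 54 = 3a
byte 2: (0a xor 27) xor 54 = 2d xor 54 = 79
byte 3: (95 xor dc) xor 50 = 49 xor 50 = 19
byte 4: (be xor 1b) xor 2f = a5 xor 2f = 8a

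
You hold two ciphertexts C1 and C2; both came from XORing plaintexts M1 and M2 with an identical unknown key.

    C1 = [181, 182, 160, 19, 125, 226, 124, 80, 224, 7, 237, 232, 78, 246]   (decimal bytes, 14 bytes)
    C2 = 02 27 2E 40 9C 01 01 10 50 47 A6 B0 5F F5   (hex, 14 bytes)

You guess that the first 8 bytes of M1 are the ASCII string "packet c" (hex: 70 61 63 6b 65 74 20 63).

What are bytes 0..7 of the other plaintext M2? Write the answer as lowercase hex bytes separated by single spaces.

c7 f0 ed 38 84 97 5d 23

First, C1 ⊕ C2 = (M1 ⊕ K) ⊕ (M2 ⊕ K) = M1 ⊕ M2, so the key drops out. Then M2 = (M1 ⊕ M2) ⊕ M1 over the first 8 bytes.
byte 0: (b5 ^ 02) ^ 70 = b7 ^ 70 = c7
byte 1: (b6 ^ 27) ^ 61 = 91 ^ 61 = f0
byte 2: (a0 ^ 2e) ^ 63 = 8e ^ 63 = ed
byte 3: (13 ^ 40) ^ 6b = 53 ^ 6b = 38
byte 4: (7d ^ 9c) ^ 65 = e1 ^ 65 = 84
byte 5: (e2 ^ 01) ^ 74 = e3 ^ 74 = 97
byte 6: (7c ^ 01) ^ 20 = 7d ^ 20 = 5d
byte 7: (50 ^ 10) ^ 63 = 40 ^ 63 = 23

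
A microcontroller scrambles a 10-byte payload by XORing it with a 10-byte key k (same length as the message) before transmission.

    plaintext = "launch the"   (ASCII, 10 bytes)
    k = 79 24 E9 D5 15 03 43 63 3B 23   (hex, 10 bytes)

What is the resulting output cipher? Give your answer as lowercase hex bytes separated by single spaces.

15 45 9c bb 76 6b 63 17 53 46

XOR is its own inverse, so applying the key byte-wise gives the result directly.
108 ⊕ 121 =  21
 97 ⊕  36 =  69
117 ⊕ 233 = 156
110 ⊕ 213 = 187
 99 ⊕  21 = 118
104 ⊕   3 = 107
 32 ⊕  67 =  99
116 ⊕  99 =  23
104 ⊕  59 =  83
101 ⊕  35 =  70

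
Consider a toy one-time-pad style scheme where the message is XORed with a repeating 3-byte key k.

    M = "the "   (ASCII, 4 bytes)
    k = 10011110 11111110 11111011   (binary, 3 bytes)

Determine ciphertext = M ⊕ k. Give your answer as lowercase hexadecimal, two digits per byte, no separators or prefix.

ea969ebe

The 3-byte key repeats, so the effective keystream is 9e fe fb 9e.
byte 0: 01110100 xor 10011110 = 11101010
byte 1: 01101000 xor 11111110 = 10010110
byte 2: 01100101 xor 11111011 = 10011110
byte 3: 00100000 xor 10011110 = 10111110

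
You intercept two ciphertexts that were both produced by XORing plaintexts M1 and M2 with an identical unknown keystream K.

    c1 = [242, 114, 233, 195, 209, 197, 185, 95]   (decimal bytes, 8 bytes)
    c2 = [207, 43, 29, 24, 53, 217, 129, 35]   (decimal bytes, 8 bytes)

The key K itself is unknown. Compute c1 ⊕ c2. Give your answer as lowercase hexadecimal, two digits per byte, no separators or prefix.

c1 ⊕ c2 = (M1 ⊕ K) ⊕ (M2 ⊕ K) = M1 ⊕ M2 — the shared key cancels under XOR.
242 XOR 207 =  61
114 XOR  43 =  89
233 XOR  29 = 244
195 XOR  24 = 219
209 XOR  53 = 228
197 XOR 217 =  28
185 XOR 129 =  56
 95 XOR  35 = 124

3d59f4dbe41c387c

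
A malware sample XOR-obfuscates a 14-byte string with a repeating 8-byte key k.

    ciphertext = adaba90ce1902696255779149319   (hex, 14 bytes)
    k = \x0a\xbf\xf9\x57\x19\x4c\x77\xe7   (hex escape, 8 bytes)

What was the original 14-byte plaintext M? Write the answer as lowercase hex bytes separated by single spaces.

The 8-byte key repeats, so the effective keystream is 0a bf f9 57 19 4c 77 e7 0a bf f9 57 19 4c.
byte 0: ad ^ 0a = a7
byte 1: ab ^ bf = 14
byte 2: a9 ^ f9 = 50
byte 3: 0c ^ 57 = 5b
byte 4: e1 ^ 19 = f8
byte 5: 90 ^ 4c = dc
byte 6: 26 ^ 77 = 51
byte 7: 96 ^ e7 = 71
byte 8: 25 ^ 0a = 2f
byte 9: 57 ^ bf = e8
byte 10: 79 ^ f9 = 80
byte 11: 14 ^ 57 = 43
byte 12: 93 ^ 19 = 8a
byte 13: 19 ^ 4c = 55

a7 14 50 5b f8 dc 51 71 2f e8 80 43 8a 55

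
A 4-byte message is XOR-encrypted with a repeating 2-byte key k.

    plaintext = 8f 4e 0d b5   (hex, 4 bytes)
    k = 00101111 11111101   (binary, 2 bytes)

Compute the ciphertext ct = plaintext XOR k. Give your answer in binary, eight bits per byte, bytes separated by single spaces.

10100000 10110011 00100010 01001000

The 2-byte key repeats, so the effective keystream is 2f fd 2f fd.
byte 0: 8f XOR 2f = a0
byte 1: 4e XOR fd = b3
byte 2: 0d XOR 2f = 22
byte 3: b5 XOR fd = 48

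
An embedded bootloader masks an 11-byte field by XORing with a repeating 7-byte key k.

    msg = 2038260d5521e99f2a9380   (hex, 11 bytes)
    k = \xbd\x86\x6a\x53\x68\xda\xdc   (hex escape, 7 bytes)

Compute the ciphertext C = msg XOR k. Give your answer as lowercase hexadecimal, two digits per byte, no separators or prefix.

9dbe4c5e3dfb3522acf9d3

The 7-byte key repeats, so the effective keystream is bd 86 6a 53 68 da dc bd 86 6a 53.
byte 0: 20 XOR bd = 9d
byte 1: 38 XOR 86 = be
byte 2: 26 XOR 6a = 4c
byte 3: 0d XOR 53 = 5e
byte 4: 55 XOR 68 = 3d
byte 5: 21 XOR da = fb
byte 6: e9 XOR dc = 35
byte 7: 9f XOR bd = 22
byte 8: 2a XOR 86 = ac
byte 9: 93 XOR 6a = f9
byte 10: 80 XOR 53 = d3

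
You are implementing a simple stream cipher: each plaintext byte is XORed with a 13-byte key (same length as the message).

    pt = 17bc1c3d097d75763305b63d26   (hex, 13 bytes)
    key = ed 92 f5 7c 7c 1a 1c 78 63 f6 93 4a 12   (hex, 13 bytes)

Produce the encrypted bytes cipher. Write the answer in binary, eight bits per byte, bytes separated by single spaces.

XOR is its own inverse, so applying the key byte-wise gives the result directly.
byte 0: 17 ^ ed = fa
byte 1: bc ^ 92 = 2e
byte 2: 1c ^ f5 = e9
byte 3: 3d ^ 7c = 41
byte 4: 09 ^ 7c = 75
byte 5: 7d ^ 1a = 67
byte 6: 75 ^ 1c = 69
byte 7: 76 ^ 78 = 0e
byte 8: 33 ^ 63 = 50
byte 9: 05 ^ f6 = f3
byte 10: b6 ^ 93 = 25
byte 11: 3d ^ 4a = 77
byte 12: 26 ^ 12 = 34

11111010 00101110 11101001 01000001 01110101 01100111 01101001 00001110 01010000 11110011 00100101 01110111 00110100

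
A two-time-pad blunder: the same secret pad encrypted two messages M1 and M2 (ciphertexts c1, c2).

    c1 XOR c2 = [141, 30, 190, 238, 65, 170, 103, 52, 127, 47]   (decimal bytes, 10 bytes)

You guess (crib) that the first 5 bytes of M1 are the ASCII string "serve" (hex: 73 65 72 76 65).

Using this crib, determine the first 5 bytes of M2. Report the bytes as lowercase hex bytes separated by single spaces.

Since c1 ⊕ c2 = M1 ⊕ M2, XORing with the guessed M1 bytes yields the corresponding M2 bytes: M2 = (c1 ⊕ c2) ⊕ M1.
141 xor 115 = 254
 30 xor 101 = 123
190 xor 114 = 204
238 xor 118 = 152
 65 xor 101 =  36

fe 7b cc 98 24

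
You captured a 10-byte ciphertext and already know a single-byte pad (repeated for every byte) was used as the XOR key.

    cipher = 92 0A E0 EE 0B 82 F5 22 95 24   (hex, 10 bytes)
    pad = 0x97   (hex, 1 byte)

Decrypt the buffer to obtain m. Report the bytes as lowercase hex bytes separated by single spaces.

05 9d 77 79 9c 15 62 b5 02 b3

The 1-byte key repeats, so the effective keystream is 97 97 97 97 97 97 97 97 97 97.
byte 0: 146 XOR 151 =   5
byte 1:  10 XOR 151 = 157
byte 2: 224 XOR 151 = 119
byte 3: 238 XOR 151 = 121
byte 4:  11 XOR 151 = 156
byte 5: 130 XOR 151 =  21
byte 6: 245 XOR 151 =  98
byte 7:  34 XOR 151 = 181
byte 8: 149 XOR 151 =   2
byte 9:  36 XOR 151 = 179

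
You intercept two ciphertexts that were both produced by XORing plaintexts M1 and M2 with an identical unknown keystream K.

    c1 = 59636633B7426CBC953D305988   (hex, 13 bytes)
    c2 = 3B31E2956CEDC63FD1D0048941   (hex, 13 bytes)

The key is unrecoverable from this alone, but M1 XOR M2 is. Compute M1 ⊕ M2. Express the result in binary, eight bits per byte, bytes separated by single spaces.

c1 ⊕ c2 = (M1 ⊕ K) ⊕ (M2 ⊕ K) = M1 ⊕ M2 — the shared key cancels under XOR.
59 xor 3b = 62
63 xor 31 = 52
66 xor e2 = 84
33 xor 95 = a6
b7 xor 6c = db
42 xor ed = af
6c xor c6 = aa
bc xor 3f = 83
95 xor d1 = 44
3d xor d0 = ed
30 xor 04 = 34
59 xor 89 = d0
88 xor 41 = c9

01100010 01010010 10000100 10100110 11011011 10101111 10101010 10000011 01000100 11101101 00110100 11010000 11001001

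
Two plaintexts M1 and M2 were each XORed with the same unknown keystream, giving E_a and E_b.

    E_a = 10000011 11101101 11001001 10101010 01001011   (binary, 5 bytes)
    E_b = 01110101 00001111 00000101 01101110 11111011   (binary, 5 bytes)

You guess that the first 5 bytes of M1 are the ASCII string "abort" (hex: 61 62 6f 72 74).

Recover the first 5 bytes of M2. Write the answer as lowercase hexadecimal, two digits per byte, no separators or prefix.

First, E_a ⊕ E_b = (M1 ⊕ K) ⊕ (M2 ⊕ K) = M1 ⊕ M2, so the key drops out. Then M2 = (M1 ⊕ M2) ⊕ M1 over the first 5 bytes.
byte 0: (83 xor 75) xor 61 = f6 xor 61 = 97
byte 1: (ed xor 0f) xor 62 = e2 xor 62 = 80
byte 2: (c9 xor 05) xor 6f = cc xor 6f = a3
byte 3: (aa xor 6e) xor 72 = c4 xor 72 = b6
byte 4: (4b xor fb) xor 74 = b0 xor 74 = c4

9780a3b6c4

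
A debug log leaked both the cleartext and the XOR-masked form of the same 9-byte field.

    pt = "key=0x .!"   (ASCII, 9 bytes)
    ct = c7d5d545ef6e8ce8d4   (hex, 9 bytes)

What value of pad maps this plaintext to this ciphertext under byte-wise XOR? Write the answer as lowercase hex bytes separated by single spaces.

ac b0 ac 78 df 16 ac c6 f5

Since ct = pt ⊕ pad, XORing both sides with pt gives pad = pt ⊕ ct.
byte 0: 6b xor c7 = ac
byte 1: 65 xor d5 = b0
byte 2: 79 xor d5 = ac
byte 3: 3d xor 45 = 78
byte 4: 30 xor ef = df
byte 5: 78 xor 6e = 16
byte 6: 20 xor 8c = ac
byte 7: 2e xor e8 = c6
byte 8: 21 xor d4 = f5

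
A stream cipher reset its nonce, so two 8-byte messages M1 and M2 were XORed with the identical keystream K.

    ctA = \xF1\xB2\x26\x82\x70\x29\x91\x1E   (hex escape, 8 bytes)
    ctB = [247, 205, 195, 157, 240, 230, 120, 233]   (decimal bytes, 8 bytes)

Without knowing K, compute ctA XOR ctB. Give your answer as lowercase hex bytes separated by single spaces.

06 7f e5 1f 80 cf e9 f7

ctA ⊕ ctB = (M1 ⊕ K) ⊕ (M2 ⊕ K) = M1 ⊕ M2 — the shared key cancels under XOR.
11110001 xor 11110111 = 00000110
10110010 xor 11001101 = 01111111
00100110 xor 11000011 = 11100101
10000010 xor 10011101 = 00011111
01110000 xor 11110000 = 10000000
00101001 xor 11100110 = 11001111
10010001 xor 01111000 = 11101001
00011110 xor 11101001 = 11110111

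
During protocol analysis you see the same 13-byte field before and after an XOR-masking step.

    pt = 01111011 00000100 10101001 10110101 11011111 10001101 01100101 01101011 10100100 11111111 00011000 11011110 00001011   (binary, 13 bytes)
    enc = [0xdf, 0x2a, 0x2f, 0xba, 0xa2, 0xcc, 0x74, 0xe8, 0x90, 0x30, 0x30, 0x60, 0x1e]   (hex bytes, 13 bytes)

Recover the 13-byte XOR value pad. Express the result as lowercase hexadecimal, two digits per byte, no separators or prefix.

a42e860f7d41118334cf28be15

Since enc = pt ⊕ pad, XORing both sides with pt gives pad = pt ⊕ enc.
byte 0: 01111011 xor 11011111 = 10100100
byte 1: 00000100 xor 00101010 = 00101110
byte 2: 10101001 xor 00101111 = 10000110
byte 3: 10110101 xor 10111010 = 00001111
byte 4: 11011111 xor 10100010 = 01111101
byte 5: 10001101 xor 11001100 = 01000001
byte 6: 01100101 xor 01110100 = 00010001
byte 7: 01101011 xor 11101000 = 10000011
byte 8: 10100100 xor 10010000 = 00110100
byte 9: 11111111 xor 00110000 = 11001111
byte 10: 00011000 xor 00110000 = 00101000
byte 11: 11011110 xor 01100000 = 10111110
byte 12: 00001011 xor 00011110 = 00010101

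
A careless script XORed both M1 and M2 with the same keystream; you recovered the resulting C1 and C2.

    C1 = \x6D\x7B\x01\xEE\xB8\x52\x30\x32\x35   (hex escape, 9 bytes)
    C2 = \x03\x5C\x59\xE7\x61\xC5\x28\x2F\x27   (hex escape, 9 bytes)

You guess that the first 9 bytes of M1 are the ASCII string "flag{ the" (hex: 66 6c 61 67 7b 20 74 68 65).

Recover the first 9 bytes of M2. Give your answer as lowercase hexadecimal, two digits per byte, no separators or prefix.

084b396ea2b76c7577

First, C1 ⊕ C2 = (M1 ⊕ K) ⊕ (M2 ⊕ K) = M1 ⊕ M2, so the key drops out. Then M2 = (M1 ⊕ M2) ⊕ M1 over the first 9 bytes.
byte 0: (6d xor 03) xor 66 = 6e xor 66 = 08
byte 1: (7b xor 5c) xor 6c = 27 xor 6c = 4b
byte 2: (01 xor 59) xor 61 = 58 xor 61 = 39
byte 3: (ee xor e7) xor 67 = 09 xor 67 = 6e
byte 4: (b8 xor 61) xor 7b = d9 xor 7b = a2
byte 5: (52 xor c5) xor 20 = 97 xor 20 = b7
byte 6: (30 xor 28) xor 74 = 18 xor 74 = 6c
byte 7: (32 xor 2f) xor 68 = 1d xor 68 = 75
byte 8: (35 xor 27) xor 65 = 12 xor 65 = 77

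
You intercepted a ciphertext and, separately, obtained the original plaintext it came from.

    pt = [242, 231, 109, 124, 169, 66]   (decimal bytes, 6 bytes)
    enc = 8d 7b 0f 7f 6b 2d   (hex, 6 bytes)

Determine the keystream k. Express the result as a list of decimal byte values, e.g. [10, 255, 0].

Since enc = pt ⊕ k, XORing both sides with pt gives k = pt ⊕ enc.
f2 xor 8d = 7f
e7 xor 7b = 9c
6d xor 0f = 62
7c xor 7f = 03
a9 xor 6b = c2
42 xor 2d = 6f

[127, 156, 98, 3, 194, 111]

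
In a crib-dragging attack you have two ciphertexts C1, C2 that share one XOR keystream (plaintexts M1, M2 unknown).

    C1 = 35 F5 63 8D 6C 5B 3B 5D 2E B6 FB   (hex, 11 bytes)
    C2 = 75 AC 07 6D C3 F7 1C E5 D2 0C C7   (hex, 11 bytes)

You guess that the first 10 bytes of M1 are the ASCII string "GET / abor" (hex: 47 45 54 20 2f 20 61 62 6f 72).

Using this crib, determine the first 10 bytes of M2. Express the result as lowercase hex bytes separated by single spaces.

07 1c 30 c0 80 8c 46 da 93 c8

First, C1 ⊕ C2 = (M1 ⊕ K) ⊕ (M2 ⊕ K) = M1 ⊕ M2, so the key drops out. Then M2 = (M1 ⊕ M2) ⊕ M1 over the first 10 bytes.
byte 0: (35 ^ 75) ^ 47 = 40 ^ 47 = 07
byte 1: (f5 ^ ac) ^ 45 = 59 ^ 45 = 1c
byte 2: (63 ^ 07) ^ 54 = 64 ^ 54 = 30
byte 3: (8d ^ 6d) ^ 20 = e0 ^ 20 = c0
byte 4: (6c ^ c3) ^ 2f = af ^ 2f = 80
byte 5: (5b ^ f7) ^ 20 = ac ^ 20 = 8c
byte 6: (3b ^ 1c) ^ 61 = 27 ^ 61 = 46
byte 7: (5d ^ e5) ^ 62 = b8 ^ 62 = da
byte 8: (2e ^ d2) ^ 6f = fc ^ 6f = 93
byte 9: (b6 ^ 0c) ^ 72 = ba ^ 72 = c8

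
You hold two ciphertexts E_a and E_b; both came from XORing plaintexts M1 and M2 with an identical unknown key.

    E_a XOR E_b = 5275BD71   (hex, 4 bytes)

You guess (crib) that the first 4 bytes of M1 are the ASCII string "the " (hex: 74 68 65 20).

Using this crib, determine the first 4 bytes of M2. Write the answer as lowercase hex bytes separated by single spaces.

Since E_a ⊕ E_b = M1 ⊕ M2, XORing with the guessed M1 bytes yields the corresponding M2 bytes: M2 = (E_a ⊕ E_b) ⊕ M1.
52 xor 74 = 26
75 xor 68 = 1d
bd xor 65 = d8
71 xor 20 = 51

26 1d d8 51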